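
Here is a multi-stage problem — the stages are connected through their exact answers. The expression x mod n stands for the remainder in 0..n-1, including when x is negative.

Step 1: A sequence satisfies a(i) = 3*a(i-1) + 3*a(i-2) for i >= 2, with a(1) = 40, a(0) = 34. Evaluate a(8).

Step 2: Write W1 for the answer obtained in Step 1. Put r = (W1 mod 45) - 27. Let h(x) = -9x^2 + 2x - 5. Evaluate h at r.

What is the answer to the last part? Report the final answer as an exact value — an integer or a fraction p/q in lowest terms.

-2957

Step 1: a(2) = 3*(40) + 3*(34) = 222; iterating: a(2)=222, a(3)=786, a(4)=3024, a(5)=11430, a(6)=43362, a(7)=164376, a(8)=623214; answer 623214
Step 2: W1 = 623214; r = -18; -9*(-18)^2 + 2*(-18)^1 - 5 = (-2916) + (-36) + (-5) = -2957; answer -2957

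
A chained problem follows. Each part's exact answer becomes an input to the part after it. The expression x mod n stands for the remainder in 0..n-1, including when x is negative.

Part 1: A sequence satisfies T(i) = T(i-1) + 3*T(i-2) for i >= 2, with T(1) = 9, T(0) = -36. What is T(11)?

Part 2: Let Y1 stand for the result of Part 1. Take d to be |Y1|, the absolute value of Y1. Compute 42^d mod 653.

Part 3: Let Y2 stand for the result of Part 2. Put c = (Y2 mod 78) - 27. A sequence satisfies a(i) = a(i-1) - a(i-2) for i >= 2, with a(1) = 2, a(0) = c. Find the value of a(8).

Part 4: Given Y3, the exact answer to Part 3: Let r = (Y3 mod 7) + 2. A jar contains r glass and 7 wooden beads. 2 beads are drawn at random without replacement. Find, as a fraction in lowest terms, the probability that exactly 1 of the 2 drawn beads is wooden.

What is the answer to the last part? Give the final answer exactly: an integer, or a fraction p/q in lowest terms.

Part 1: T(2) = 1*(9) + 3*(-36) = -99; iterating: T(2)=-99, T(3)=-72, T(4)=-369, T(5)=-585, T(6)=-1692, T(7)=-3447, T(8)=-8523, T(9)=-18864, T(10)=-44433, T(11)=-101025; answer -101025
Part 2: Y1 = -101025; d = 101025; squarings mod 653: 42^1=42, 42^2=458, 42^4=151, 42^8=599, 42^16=304, 42^32=343, 42^64=109, 42^128=127, 42^256=457, 42^512=542, 42^1024=567, 42^2048=213, 42^4096=312, 42^8192=47, 42^16384=250, 42^32768=465, 42^65536=82; 42^101025 = 42^1 * 42^32 * 42^128 * 42^512 * 42^2048 * 42^32768 * 42^65536 = 127 (mod 653); answer 127
Part 3: Y2 = 127; c = 22; a(2) = 1*(2) - 1*(22) = -20; iterating: a(2)=-20, a(3)=-22, a(4)=-2, a(5)=20, a(6)=22, a(7)=2, a(8)=-20; answer -20
Part 4: Y3 = -20; r = 3; total draws C(10,2) = 45; favorable C(7,1)*C(3,1) = 21; P = 7/15; answer 7/15

7/15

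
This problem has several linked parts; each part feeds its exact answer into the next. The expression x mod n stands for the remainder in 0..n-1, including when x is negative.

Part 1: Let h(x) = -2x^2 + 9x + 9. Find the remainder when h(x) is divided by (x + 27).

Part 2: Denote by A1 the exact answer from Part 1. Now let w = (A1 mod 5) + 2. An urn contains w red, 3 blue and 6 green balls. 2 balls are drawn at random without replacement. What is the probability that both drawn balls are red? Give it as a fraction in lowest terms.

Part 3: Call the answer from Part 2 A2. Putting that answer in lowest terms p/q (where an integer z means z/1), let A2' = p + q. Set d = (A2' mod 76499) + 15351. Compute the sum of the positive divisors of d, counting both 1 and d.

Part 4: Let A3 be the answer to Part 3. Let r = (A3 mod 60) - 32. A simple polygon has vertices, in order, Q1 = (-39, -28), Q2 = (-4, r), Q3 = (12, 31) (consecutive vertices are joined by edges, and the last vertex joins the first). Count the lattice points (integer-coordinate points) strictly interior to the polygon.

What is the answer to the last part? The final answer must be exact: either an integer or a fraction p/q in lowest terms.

89

Part 1: remainder = value at the root: -2*(-27)^2 + 9*(-27)^1 + 9 = (-1458) + (-243) + (9) = -1692; answer -1692
Part 2: A1 = -1692; w = 5; total draws C(14,2) = 91; favorable C(5,2) = 10; P = 10/91; answer 10/91
Part 3: A2 = 10/91; threaded value p + q = 101; d = 15452; 15452 = 2^2 * 3863; sigma = (1 + 2 + 4) * (1 + 3863) = 7 * 3864 = 27048; answer 27048
Part 4: A3 = 27048; r = 16; cross terms: (-39*16 - -4*-28)=-736, (-4*31 - 12*16)=-316, (12*-28 - -39*31)=873; twice the area = |-179| = 179; area = 179/2; boundary points = 1 + 1 + 1 = 3; strictly interior points = area - boundary/2 + 1 = 89; answer 89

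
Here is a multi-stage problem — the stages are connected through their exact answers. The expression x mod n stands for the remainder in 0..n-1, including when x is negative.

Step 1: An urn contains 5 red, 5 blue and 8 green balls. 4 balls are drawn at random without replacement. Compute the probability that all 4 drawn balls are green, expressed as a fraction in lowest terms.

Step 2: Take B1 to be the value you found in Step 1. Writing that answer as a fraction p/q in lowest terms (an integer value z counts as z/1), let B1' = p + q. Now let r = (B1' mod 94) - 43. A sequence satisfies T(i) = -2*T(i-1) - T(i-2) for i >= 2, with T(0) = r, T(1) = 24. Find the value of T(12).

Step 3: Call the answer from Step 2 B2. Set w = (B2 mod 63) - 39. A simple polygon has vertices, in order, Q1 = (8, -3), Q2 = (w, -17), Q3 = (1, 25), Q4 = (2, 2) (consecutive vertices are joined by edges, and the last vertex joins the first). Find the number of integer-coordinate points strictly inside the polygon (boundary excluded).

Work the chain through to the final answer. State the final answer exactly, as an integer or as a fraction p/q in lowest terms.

Step 1: total draws C(18,4) = 3060; favorable C(8,4) = 70; P = 7/306; answer 7/306
Step 2: B1 = 7/306; threaded value p + q = 313; r = -12; T(2) = -2*(24) - 1*(-12) = -36; iterating: T(2)=-36, T(3)=48, T(4)=-60, T(5)=72, T(6)=-84, T(7)=96, T(8)=-108, T(9)=120, T(10)=-132, T(11)=144, T(12)=-156; answer -156
Step 3: B2 = -156; w = -6; cross terms: (8*-17 - -6*-3)=-154, (-6*25 - 1*-17)=-133, (1*2 - 2*25)=-48, (2*-3 - 8*2)=-22; twice the area = |-357| = 357; area = 357/2; boundary points = 14 + 7 + 1 + 1 = 23; strictly interior points = area - boundary/2 + 1 = 168; answer 168

168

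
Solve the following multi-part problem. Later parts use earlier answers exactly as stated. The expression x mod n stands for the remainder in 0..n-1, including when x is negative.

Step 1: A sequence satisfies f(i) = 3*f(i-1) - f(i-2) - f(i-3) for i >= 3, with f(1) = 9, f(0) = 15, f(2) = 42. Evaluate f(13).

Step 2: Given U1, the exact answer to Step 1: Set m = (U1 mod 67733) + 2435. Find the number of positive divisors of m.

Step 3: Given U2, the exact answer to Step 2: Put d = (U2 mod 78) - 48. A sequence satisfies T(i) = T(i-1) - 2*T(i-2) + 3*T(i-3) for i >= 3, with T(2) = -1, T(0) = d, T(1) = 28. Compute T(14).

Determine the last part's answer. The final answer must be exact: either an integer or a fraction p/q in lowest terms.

-9908

Step 1: f(3) = 3*(42) - 1*(9) - 1*(15) = 102; iterating: f(3)=102, f(4)=255, f(5)=621, f(6)=1506, f(7)=3642, f(8)=8799, f(9)=21249, f(10)=51306, f(11)=123870, f(12)=299055, f(13)=721989; answer 721989
Step 2: U1 = 721989; m = 47094; 47094 = 2 * 3 * 47 * 167; number of divisors = (1+1) * (1+1) * (1+1) * (1+1) = 16; answer 16
Step 3: U2 = 16; d = -32; T(3) = 1*(-1) - 2*(28) + 3*(-32) = -153; iterating: T(3)=-153, T(4)=-67, T(5)=236, T(6)=-89, T(7)=-762, T(8)=124, T(9)=1381, T(10)=-1153, T(11)=-3543, T(12)=2906, T(13)=6533, T(14)=-9908; answer -9908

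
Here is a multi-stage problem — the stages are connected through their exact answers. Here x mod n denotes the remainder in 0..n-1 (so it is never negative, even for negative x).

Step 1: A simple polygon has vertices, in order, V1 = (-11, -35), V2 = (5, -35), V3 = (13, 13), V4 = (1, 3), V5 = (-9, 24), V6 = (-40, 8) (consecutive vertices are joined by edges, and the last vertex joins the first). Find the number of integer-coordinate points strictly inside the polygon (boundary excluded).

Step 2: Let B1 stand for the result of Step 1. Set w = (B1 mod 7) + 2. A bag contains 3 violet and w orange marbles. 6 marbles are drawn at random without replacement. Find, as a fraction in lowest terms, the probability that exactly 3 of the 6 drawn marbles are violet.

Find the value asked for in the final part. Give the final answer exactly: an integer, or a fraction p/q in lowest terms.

Step 1: cross terms: (-11*-35 - 5*-35)=560, (5*13 - 13*-35)=520, (13*3 - 1*13)=26, (1*24 - -9*3)=51, (-9*8 - -40*24)=888, (-40*-35 - -11*8)=1488; twice the area = |3533| = 3533; area = 3533/2; boundary points = 16 + 8 + 2 + 1 + 1 + 1 = 29; strictly interior points = area - boundary/2 + 1 = 1753; answer 1753
Step 2: B1 = 1753; w = 5; total draws C(8,6) = 28; favorable C(3,3)*C(5,3) = 10; P = 5/14; answer 5/14

5/14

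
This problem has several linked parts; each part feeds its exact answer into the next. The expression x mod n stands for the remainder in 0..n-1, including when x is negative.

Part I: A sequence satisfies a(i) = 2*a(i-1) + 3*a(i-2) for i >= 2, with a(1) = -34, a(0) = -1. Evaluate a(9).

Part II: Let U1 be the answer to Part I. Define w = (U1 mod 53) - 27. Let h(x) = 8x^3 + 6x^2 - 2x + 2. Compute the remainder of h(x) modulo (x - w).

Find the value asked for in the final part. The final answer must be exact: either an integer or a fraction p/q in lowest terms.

-9898

Part I: a(2) = 2*(-34) + 3*(-1) = -71; iterating: a(2)=-71, a(3)=-244, a(4)=-701, a(5)=-2134, a(6)=-6371, a(7)=-19144, a(8)=-57401, a(9)=-172234; answer -172234
Part II: U1 = -172234; w = -11; remainder = value at the root: 8*(-11)^3 + 6*(-11)^2 - 2*(-11)^1 + 2 = (-10648) + (726) + (22) + (2) = -9898; answer -9898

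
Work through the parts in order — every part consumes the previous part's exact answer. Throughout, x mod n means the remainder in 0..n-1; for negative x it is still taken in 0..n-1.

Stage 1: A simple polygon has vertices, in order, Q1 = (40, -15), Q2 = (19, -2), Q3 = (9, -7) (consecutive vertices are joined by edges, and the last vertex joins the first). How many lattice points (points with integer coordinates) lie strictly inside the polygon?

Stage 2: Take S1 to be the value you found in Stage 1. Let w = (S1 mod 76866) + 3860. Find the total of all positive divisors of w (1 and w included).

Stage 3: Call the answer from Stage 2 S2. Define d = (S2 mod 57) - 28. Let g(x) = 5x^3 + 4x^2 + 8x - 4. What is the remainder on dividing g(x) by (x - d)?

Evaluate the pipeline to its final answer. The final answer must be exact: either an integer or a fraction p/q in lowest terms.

Stage 1: cross terms: (40*-2 - 19*-15)=205, (19*-7 - 9*-2)=-115, (9*-15 - 40*-7)=145; twice the area = |235| = 235; area = 235/2; boundary points = 1 + 5 + 1 = 7; strictly interior points = area - boundary/2 + 1 = 115; answer 115
Stage 2: S1 = 115; w = 3975; 3975 = 3 * 5^2 * 53; sigma = (1 + 3) * (1 + 5 + 25) * (1 + 53) = 4 * 31 * 54 = 6696; answer 6696
Stage 3: S2 = 6696; d = -1; remainder = value at the root: 5*(-1)^3 + 4*(-1)^2 + 8*(-1)^1 - 4 = (-5) + (4) + (-8) + (-4) = -13; answer -13

-13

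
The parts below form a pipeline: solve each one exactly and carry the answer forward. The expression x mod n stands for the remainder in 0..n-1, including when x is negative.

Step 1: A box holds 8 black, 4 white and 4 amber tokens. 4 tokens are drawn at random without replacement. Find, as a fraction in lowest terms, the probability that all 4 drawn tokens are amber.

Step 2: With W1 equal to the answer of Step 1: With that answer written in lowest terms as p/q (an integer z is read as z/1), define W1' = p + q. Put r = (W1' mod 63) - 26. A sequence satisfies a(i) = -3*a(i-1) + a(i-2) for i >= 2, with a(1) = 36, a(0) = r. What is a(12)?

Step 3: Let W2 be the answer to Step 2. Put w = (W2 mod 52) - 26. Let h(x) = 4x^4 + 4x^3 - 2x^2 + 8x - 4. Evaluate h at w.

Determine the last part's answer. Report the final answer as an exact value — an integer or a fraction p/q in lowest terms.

814250

Step 1: total draws C(16,4) = 1820; favorable C(4,4) = 1; P = 1/1820; answer 1/1820
Step 2: W1 = 1/1820; threaded value p + q = 1821; r = 31; a(2) = -3*(36) + 1*(31) = -77; iterating: a(2)=-77, a(3)=267, a(4)=-878, a(5)=2901, a(6)=-9581, a(7)=31644, a(8)=-104513, a(9)=345183, a(10)=-1140062, a(11)=3765369, a(12)=-12436169; answer -12436169
Step 3: W2 = -12436169; w = 21; 4*(21)^4 + 4*(21)^3 - 2*(21)^2 + 8*(21)^1 - 4 = (777924) + (37044) + (-882) + (168) + (-4) = 814250; answer 814250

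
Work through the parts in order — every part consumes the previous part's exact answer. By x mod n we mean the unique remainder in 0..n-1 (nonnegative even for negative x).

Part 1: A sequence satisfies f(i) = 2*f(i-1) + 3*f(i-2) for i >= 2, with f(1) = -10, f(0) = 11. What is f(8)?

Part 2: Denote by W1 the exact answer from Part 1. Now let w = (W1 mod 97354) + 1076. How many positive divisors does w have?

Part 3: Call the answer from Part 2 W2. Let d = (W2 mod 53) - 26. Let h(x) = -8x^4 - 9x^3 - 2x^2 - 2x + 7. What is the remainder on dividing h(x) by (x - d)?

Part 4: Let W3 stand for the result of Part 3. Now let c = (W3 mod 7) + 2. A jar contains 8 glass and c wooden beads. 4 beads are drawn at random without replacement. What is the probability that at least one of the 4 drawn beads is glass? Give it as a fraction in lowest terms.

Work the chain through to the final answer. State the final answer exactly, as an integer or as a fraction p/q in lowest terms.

494/495

Part 1: f(2) = 2*(-10) + 3*(11) = 13; iterating: f(2)=13, f(3)=-4, f(4)=31, f(5)=50, f(6)=193, f(7)=536, f(8)=1651; answer 1651
Part 2: W1 = 1651; w = 2727; 2727 = 3^3 * 101; number of divisors = (3+1) * (1+1) = 8; answer 8
Part 3: W2 = 8; d = -18; remainder = value at the root: -8*(-18)^4 - 9*(-18)^3 - 2*(-18)^2 - 2*(-18)^1 + 7 = (-839808) + (52488) + (-648) + (36) + (7) = -787925; answer -787925
Part 4: W3 = -787925; c = 4; total draws C(12,4) = 495; complement C(4,4) = 1; favorable 495 - 1 = 494; P = 494/495; answer 494/495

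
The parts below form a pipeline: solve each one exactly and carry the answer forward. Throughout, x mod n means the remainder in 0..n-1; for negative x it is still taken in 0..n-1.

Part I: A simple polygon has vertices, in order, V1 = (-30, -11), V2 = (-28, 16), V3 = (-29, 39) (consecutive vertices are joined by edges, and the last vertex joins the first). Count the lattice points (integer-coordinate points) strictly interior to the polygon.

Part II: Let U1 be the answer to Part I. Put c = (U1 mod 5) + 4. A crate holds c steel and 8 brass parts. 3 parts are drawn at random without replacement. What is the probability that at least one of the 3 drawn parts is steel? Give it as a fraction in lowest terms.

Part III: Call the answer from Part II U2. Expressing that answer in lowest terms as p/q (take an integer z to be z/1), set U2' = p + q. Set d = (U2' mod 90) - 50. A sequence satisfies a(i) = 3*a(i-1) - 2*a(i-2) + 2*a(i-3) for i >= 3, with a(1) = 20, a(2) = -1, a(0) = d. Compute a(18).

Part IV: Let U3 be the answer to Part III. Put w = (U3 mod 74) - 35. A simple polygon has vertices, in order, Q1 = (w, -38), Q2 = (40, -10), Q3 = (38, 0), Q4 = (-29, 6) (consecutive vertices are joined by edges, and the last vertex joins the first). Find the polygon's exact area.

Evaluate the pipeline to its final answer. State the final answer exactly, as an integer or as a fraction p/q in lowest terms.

1695

Part I: cross terms: (-30*16 - -28*-11)=-788, (-28*39 - -29*16)=-628, (-29*-11 - -30*39)=1489; twice the area = |73| = 73; area = 73/2; boundary points = 1 + 1 + 1 = 3; strictly interior points = area - boundary/2 + 1 = 36; answer 36
Part II: U1 = 36; c = 5; total draws C(13,3) = 286; complement C(8,3) = 56; favorable 286 - 56 = 230; P = 115/143; answer 115/143
Part III: U2 = 115/143; threaded value p + q = 258; d = 28; a(3) = 3*(-1) - 2*(20) + 2*(28) = 13; iterating: a(3)=13, a(4)=81, a(5)=215, a(6)=509, a(7)=1259, a(8)=3189, a(9)=8067, a(10)=20341, a(11)=51267, a(12)=129253, a(13)=325907, a(14)=821749, a(15)=2071939, a(16)=5224133, a(17)=13172019, a(18)=33211669; answer 33211669
Part IV: U3 = 33211669; w = -10; cross terms: (-10*-10 - 40*-38)=1620, (40*0 - 38*-10)=380, (38*6 - -29*0)=228, (-29*-38 - -10*6)=1162; twice the area = |3390| = 3390; area = 1695; answer 1695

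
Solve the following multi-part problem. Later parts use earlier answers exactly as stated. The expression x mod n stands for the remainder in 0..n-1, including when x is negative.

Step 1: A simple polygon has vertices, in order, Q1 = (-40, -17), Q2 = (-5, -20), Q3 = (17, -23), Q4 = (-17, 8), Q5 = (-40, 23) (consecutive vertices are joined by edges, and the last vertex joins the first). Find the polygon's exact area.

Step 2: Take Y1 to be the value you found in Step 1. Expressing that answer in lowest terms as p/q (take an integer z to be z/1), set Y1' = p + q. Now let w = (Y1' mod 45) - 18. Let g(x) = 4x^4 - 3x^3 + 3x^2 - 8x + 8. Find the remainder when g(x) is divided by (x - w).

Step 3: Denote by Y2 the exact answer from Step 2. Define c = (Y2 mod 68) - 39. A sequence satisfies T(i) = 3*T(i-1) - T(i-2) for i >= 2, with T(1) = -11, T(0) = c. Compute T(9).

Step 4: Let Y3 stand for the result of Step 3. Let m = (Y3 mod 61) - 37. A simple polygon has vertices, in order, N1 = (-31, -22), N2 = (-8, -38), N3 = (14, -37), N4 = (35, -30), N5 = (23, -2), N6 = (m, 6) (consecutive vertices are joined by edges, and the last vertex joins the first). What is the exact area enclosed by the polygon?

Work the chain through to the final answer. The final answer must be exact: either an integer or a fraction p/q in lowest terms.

3969/2

Step 1: cross terms: (-40*-20 - -5*-17)=715, (-5*-23 - 17*-20)=455, (17*8 - -17*-23)=-255, (-17*23 - -40*8)=-71, (-40*-17 - -40*23)=1600; twice the area = |2444| = 2444; area = 1222; answer 1222
Step 2: Y1 = 1222; threaded value p + q = 1223; w = -10; remainder = value at the root: 4*(-10)^4 - 3*(-10)^3 + 3*(-10)^2 - 8*(-10)^1 + 8 = (40000) + (3000) + (300) + (80) + (8) = 43388; answer 43388
Step 3: Y2 = 43388; c = -35; T(2) = 3*(-11) - 1*(-35) = 2; iterating: T(2)=2, T(3)=17, T(4)=49, T(5)=130, T(6)=341, T(7)=893, T(8)=2338, T(9)=6121; answer 6121
Step 4: Y3 = 6121; m = -16; cross terms: (-31*-38 - -8*-22)=1002, (-8*-37 - 14*-38)=828, (14*-30 - 35*-37)=875, (35*-2 - 23*-30)=620, (23*6 - -16*-2)=106, (-16*-22 - -31*6)=538; twice the area = |3969| = 3969; area = 3969/2; answer 3969/2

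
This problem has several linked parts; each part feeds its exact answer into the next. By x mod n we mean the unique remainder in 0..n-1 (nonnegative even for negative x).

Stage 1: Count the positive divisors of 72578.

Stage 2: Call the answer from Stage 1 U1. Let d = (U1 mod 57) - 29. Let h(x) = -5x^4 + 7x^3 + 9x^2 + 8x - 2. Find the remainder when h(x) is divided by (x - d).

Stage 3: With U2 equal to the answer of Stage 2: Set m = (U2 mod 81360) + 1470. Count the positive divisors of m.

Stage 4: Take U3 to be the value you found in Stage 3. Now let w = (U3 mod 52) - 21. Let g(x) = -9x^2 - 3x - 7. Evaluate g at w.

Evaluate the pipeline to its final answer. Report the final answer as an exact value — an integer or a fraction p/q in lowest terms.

-3199

Stage 1: 72578 = 2 * 11 * 3299; number of divisors = (1+1) * (1+1) * (1+1) = 8; answer 8
Stage 2: U1 = 8; d = -21; remainder = value at the root: -5*(-21)^4 + 7*(-21)^3 + 9*(-21)^2 + 8*(-21)^1 - 2 = (-972405) + (-64827) + (3969) + (-168) + (-2) = -1033433; answer -1033433
Stage 3: U2 = -1033433; m = 25717; 25717 is prime, so its only divisors are 1 and 25717; count = 2; answer 2
Stage 4: U3 = 2; w = -19; -9*(-19)^2 - 3*(-19)^1 - 7 = (-3249) + (57) + (-7) = -3199; answer -3199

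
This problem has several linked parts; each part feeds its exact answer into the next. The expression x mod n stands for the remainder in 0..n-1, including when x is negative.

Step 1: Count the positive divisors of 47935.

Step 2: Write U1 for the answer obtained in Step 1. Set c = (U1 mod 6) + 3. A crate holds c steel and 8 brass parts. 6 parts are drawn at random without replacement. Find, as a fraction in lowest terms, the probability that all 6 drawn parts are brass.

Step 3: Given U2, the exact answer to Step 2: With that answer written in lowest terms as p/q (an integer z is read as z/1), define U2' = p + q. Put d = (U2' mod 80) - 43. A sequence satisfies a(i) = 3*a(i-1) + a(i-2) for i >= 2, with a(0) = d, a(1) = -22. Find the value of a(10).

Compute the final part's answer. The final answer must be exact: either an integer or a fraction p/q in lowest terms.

-475494

Step 1: 47935 = 5 * 9587; number of divisors = (1+1) * (1+1) = 4; answer 4
Step 2: U1 = 4; c = 7; total draws C(15,6) = 5005; favorable C(8,6) = 28; P = 4/715; answer 4/715
Step 3: U2 = 4/715; threaded value p + q = 719; d = 36; a(2) = 3*(-22) + 1*(36) = -30; iterating: a(2)=-30, a(3)=-112, a(4)=-366, a(5)=-1210, a(6)=-3996, a(7)=-13198, a(8)=-43590, a(9)=-143968, a(10)=-475494; answer -475494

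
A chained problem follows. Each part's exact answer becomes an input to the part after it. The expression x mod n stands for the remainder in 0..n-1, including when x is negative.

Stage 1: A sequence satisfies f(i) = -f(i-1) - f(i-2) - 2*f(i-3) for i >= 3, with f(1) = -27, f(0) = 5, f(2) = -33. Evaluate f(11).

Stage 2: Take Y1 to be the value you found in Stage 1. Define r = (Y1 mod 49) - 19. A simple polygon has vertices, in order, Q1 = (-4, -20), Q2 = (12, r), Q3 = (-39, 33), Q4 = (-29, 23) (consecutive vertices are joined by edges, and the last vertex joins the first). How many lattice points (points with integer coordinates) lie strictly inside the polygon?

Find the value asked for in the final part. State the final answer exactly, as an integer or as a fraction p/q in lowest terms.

880

Stage 1: f(3) = -1*(-33) - 1*(-27) - 2*(5) = 50; iterating: f(3)=50, f(4)=37, f(5)=-21, f(6)=-116, f(7)=63, f(8)=95, f(9)=74, f(10)=-295, f(11)=31; answer 31
Stage 2: Y1 = 31; r = 12; cross terms: (-4*12 - 12*-20)=192, (12*33 - -39*12)=864, (-39*23 - -29*33)=60, (-29*-20 - -4*23)=672; twice the area = |1788| = 1788; area = 894; boundary points = 16 + 3 + 10 + 1 = 30; strictly interior points = area - boundary/2 + 1 = 880; answer 880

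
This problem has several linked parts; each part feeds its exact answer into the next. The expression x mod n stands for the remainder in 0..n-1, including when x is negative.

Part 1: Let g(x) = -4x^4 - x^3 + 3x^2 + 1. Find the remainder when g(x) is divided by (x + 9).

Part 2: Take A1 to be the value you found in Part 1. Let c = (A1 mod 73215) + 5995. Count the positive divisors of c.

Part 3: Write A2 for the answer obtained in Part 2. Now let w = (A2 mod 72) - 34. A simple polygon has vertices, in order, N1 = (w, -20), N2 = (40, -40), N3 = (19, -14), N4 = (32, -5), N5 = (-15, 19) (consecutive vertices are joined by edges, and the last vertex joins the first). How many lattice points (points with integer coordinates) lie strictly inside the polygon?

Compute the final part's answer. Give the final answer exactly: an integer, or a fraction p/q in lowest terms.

Part 1: remainder = value at the root: -4*(-9)^4 - 1*(-9)^3 + 3*(-9)^2 + 1 = (-26244) + (729) + (243) + (1) = -25271; answer -25271
Part 2: A1 = -25271; c = 53939; 53939 is prime, so its only divisors are 1 and 53939; count = 2; answer 2
Part 3: A2 = 2; w = -32; cross terms: (-32*-40 - 40*-20)=2080, (40*-14 - 19*-40)=200, (19*-5 - 32*-14)=353, (32*19 - -15*-5)=533, (-15*-20 - -32*19)=908; twice the area = |4074| = 4074; area = 2037; boundary points = 4 + 1 + 1 + 1 + 1 = 8; strictly interior points = area - boundary/2 + 1 = 2034; answer 2034

2034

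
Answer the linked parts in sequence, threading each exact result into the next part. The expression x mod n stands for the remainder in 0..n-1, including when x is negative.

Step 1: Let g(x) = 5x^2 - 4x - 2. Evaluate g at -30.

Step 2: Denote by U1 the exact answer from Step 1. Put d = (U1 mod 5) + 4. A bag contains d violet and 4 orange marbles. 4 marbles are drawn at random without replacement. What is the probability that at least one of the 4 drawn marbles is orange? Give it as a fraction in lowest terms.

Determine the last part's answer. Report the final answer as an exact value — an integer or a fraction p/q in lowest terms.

59/66

Step 1: 5*(-30)^2 - 4*(-30)^1 - 2 = (4500) + (120) + (-2) = 4618; answer 4618
Step 2: U1 = 4618; d = 7; total draws C(11,4) = 330; complement C(7,4) = 35; favorable 330 - 35 = 295; P = 59/66; answer 59/66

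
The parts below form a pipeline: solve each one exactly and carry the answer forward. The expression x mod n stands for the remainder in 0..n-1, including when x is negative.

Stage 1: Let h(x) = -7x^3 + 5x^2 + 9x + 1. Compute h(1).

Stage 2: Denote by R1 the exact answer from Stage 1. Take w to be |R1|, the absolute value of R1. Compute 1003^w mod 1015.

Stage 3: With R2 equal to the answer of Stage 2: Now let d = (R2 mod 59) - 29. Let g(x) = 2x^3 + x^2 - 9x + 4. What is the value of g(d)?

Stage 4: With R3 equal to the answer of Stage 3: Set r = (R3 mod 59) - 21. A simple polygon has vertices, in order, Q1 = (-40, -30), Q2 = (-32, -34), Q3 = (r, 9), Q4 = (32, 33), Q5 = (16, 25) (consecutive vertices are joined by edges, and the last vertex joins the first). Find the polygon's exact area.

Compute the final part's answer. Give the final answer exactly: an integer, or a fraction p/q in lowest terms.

308

Stage 1: -7*(1)^3 + 5*(1)^2 + 9*(1)^1 + 1 = (-7) + (5) + (9) + (1) = 8; answer 8
Stage 2: R1 = 8; w = 8; squarings mod 1015: 1003^1=1003, 1003^2=144, 1003^4=436, 1003^8=291; 1003^8 = 1003^8 = 291 (mod 1015); answer 291
Stage 3: R2 = 291; d = 26; 2*(26)^3 + 1*(26)^2 - 9*(26)^1 + 4 = (35152) + (676) + (-234) + (4) = 35598; answer 35598
Stage 4: R3 = 35598; r = 0; cross terms: (-40*-34 - -32*-30)=400, (-32*9 - 0*-34)=-288, (0*33 - 32*9)=-288, (32*25 - 16*33)=272, (16*-30 - -40*25)=520; twice the area = |616| = 616; area = 308; answer 308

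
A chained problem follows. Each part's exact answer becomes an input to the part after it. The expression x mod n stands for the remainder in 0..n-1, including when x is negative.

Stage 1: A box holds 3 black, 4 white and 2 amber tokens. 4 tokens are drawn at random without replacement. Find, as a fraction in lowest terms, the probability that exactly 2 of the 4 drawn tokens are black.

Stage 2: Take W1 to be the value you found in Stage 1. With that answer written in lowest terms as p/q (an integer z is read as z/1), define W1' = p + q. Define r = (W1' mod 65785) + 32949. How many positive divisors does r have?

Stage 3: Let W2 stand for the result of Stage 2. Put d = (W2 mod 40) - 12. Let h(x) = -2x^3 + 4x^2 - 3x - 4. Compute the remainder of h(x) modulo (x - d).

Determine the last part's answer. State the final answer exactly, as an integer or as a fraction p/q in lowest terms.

-80

Stage 1: total draws C(9,4) = 126; favorable C(3,2)*C(6,2) = 45; P = 5/14; answer 5/14
Stage 2: W1 = 5/14; threaded value p + q = 19; r = 32968; 32968 = 2^3 * 13 * 317; number of divisors = (3+1) * (1+1) * (1+1) = 16; answer 16
Stage 3: W2 = 16; d = 4; remainder = value at the root: -2*(4)^3 + 4*(4)^2 - 3*(4)^1 - 4 = (-128) + (64) + (-12) + (-4) = -80; answer -80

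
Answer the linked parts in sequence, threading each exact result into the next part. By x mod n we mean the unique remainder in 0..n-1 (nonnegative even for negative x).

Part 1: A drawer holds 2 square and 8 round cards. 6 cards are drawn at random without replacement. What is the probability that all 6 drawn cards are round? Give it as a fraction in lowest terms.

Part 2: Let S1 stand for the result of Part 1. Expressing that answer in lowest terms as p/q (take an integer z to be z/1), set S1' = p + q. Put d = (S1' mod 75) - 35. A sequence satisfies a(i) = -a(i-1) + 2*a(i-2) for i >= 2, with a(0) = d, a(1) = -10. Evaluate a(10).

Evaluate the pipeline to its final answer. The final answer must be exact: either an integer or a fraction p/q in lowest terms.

-2746

Part 1: total draws C(10,6) = 210; favorable C(8,6) = 28; P = 2/15; answer 2/15
Part 2: S1 = 2/15; threaded value p + q = 17; d = -18; a(2) = -1*(-10) + 2*(-18) = -26; iterating: a(2)=-26, a(3)=6, a(4)=-58, a(5)=70, a(6)=-186, a(7)=326, a(8)=-698, a(9)=1350, a(10)=-2746; answer -2746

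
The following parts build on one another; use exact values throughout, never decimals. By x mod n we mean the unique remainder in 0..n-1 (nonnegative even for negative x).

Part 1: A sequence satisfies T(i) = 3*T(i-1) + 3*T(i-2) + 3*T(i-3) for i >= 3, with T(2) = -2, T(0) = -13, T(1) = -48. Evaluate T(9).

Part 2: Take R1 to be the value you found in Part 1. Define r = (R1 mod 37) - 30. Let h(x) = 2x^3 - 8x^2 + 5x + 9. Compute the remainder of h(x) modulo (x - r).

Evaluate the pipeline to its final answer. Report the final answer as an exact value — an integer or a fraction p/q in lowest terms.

8

Part 1: T(3) = 3*(-2) + 3*(-48) + 3*(-13) = -189; iterating: T(3)=-189, T(4)=-717, T(5)=-2724, T(6)=-10890, T(7)=-42993, T(8)=-169821, T(9)=-671112; answer -671112
Part 2: R1 = -671112; r = 1; remainder = value at the root: 2*(1)^3 - 8*(1)^2 + 5*(1)^1 + 9 = (2) + (-8) + (5) + (9) = 8; answer 8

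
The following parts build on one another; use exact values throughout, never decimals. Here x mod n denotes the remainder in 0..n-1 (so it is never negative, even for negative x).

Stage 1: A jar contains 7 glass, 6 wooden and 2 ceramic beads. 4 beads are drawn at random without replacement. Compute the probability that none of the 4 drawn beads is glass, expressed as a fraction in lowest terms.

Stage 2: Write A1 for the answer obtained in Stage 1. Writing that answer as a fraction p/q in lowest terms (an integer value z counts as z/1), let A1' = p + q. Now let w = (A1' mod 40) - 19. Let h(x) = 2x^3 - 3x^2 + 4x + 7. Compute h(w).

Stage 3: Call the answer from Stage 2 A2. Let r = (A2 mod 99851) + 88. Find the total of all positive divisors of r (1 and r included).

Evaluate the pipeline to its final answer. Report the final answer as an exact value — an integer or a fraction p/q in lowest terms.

Stage 1: total draws C(15,4) = 1365; favorable C(8,4) = 70; P = 2/39; answer 2/39
Stage 2: A1 = 2/39; threaded value p + q = 41; w = -18; 2*(-18)^3 - 3*(-18)^2 + 4*(-18)^1 + 7 = (-11664) + (-972) + (-72) + (7) = -12701; answer -12701
Stage 3: A2 = -12701; r = 87238; 87238 = 2 * 53 * 823; sigma = (1 + 2) * (1 + 53) * (1 + 823) = 3 * 54 * 824 = 133488; answer 133488

133488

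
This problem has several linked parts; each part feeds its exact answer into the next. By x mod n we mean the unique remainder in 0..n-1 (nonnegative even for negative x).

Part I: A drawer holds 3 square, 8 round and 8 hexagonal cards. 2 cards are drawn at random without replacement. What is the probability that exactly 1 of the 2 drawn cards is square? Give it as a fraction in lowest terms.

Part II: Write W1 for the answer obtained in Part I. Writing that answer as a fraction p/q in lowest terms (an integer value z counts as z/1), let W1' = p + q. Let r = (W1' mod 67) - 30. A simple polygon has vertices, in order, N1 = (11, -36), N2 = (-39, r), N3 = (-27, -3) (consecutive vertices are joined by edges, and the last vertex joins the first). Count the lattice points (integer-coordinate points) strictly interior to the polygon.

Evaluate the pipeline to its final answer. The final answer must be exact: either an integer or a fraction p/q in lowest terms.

Part I: total draws C(19,2) = 171; favorable C(3,1)*C(16,1) = 48; P = 16/57; answer 16/57
Part II: W1 = 16/57; threaded value p + q = 73; r = -24; cross terms: (11*-24 - -39*-36)=-1668, (-39*-3 - -27*-24)=-531, (-27*-36 - 11*-3)=1005; twice the area = |-1194| = 1194; area = 597; boundary points = 2 + 3 + 1 = 6; strictly interior points = area - boundary/2 + 1 = 595; answer 595

595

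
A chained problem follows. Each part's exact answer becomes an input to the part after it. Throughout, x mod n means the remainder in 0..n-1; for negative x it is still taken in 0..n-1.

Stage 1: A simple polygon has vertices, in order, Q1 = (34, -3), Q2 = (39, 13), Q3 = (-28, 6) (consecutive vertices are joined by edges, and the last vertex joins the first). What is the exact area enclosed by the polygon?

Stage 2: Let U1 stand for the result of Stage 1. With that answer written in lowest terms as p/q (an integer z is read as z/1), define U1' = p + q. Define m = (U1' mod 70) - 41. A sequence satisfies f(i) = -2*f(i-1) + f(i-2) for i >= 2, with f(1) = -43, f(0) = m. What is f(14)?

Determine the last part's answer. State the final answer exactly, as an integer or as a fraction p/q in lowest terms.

Stage 1: cross terms: (34*13 - 39*-3)=559, (39*6 - -28*13)=598, (-28*-3 - 34*6)=-120; twice the area = |1037| = 1037; area = 1037/2; answer 1037/2
Stage 2: U1 = 1037/2; threaded value p + q = 1039; m = 18; f(2) = -2*(-43) + 1*(18) = 104; iterating: f(2)=104, f(3)=-251, f(4)=606, f(5)=-1463, f(6)=3532, f(7)=-8527, f(8)=20586, f(9)=-49699, f(10)=119984, f(11)=-289667, f(12)=699318, f(13)=-1688303, f(14)=4075924; answer 4075924

4075924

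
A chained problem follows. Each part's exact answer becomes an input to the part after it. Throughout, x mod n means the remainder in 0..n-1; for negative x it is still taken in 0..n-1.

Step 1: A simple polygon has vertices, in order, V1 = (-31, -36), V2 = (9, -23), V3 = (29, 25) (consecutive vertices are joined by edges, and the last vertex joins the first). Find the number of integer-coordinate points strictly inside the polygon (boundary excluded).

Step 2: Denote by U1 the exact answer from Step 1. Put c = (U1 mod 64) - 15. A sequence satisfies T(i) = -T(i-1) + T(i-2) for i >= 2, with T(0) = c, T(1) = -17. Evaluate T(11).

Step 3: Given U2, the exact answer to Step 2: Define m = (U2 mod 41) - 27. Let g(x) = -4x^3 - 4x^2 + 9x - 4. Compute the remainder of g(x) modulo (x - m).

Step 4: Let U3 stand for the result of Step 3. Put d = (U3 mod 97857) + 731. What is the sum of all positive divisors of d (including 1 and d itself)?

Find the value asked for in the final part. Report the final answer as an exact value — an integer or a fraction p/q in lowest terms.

Step 1: cross terms: (-31*-23 - 9*-36)=1037, (9*25 - 29*-23)=892, (29*-36 - -31*25)=-269; twice the area = |1660| = 1660; area = 830; boundary points = 1 + 4 + 1 = 6; strictly interior points = area - boundary/2 + 1 = 828; answer 828
Step 2: U1 = 828; c = 45; T(2) = -1*(-17) + 1*(45) = 62; iterating: T(2)=62, T(3)=-79, T(4)=141, T(5)=-220, T(6)=361, T(7)=-581, T(8)=942, T(9)=-1523, T(10)=2465, T(11)=-3988; answer -3988
Step 3: U2 = -3988; m = 3; remainder = value at the root: -4*(3)^3 - 4*(3)^2 + 9*(3)^1 - 4 = (-108) + (-36) + (27) + (-4) = -121; answer -121
Step 4: U3 = -121; d = 98467; 98467 is prime, so its only divisors are 1 and 98467; sigma = 1 + 98467 = 98468; answer 98468

98468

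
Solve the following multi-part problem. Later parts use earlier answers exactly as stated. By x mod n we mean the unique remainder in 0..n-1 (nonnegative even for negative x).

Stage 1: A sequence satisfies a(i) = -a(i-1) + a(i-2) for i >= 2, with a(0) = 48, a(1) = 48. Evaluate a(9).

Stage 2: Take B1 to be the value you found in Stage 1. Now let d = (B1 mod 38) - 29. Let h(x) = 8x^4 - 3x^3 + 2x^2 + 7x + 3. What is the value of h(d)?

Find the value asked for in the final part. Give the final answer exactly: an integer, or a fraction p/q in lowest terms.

235329

Stage 1: a(2) = -1*(48) + 1*(48) = 0; iterating: a(2)=0, a(3)=48, a(4)=-48, a(5)=96, a(6)=-144, a(7)=240, a(8)=-384, a(9)=624; answer 624
Stage 2: B1 = 624; d = -13; 8*(-13)^4 - 3*(-13)^3 + 2*(-13)^2 + 7*(-13)^1 + 3 = (228488) + (6591) + (338) + (-91) + (3) = 235329; answer 235329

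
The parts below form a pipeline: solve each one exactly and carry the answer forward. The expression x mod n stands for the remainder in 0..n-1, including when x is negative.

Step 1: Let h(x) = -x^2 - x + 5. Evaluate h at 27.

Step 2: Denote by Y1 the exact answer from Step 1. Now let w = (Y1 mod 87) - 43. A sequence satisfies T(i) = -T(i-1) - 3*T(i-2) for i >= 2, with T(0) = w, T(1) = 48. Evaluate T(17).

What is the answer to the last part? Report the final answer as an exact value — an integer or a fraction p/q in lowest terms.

-44067

Step 1: -1*(27)^2 - 1*(27)^1 + 5 = (-729) + (-27) + (5) = -751; answer -751
Step 2: Y1 = -751; w = -11; T(2) = -1*(48) - 3*(-11) = -15; iterating: T(2)=-15, T(3)=-129, T(4)=174, T(5)=213, T(6)=-735, T(7)=96, T(8)=2109, T(9)=-2397, T(10)=-3930, T(11)=11121, T(12)=669, T(13)=-34032, T(14)=32025, T(15)=70071, T(16)=-166146, T(17)=-44067; answer -44067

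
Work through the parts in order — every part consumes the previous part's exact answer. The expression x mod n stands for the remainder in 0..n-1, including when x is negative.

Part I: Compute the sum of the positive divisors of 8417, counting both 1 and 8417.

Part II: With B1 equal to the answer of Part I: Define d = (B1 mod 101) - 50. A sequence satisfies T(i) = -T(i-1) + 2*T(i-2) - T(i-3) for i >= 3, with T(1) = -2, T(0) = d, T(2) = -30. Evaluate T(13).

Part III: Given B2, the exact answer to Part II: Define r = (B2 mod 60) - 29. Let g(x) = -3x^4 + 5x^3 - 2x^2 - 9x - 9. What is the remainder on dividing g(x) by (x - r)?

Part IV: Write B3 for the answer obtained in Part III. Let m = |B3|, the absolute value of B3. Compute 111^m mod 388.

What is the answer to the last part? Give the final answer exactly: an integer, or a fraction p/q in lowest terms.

Part I: 8417 = 19 * 443; sigma = (1 + 19) * (1 + 443) = 20 * 444 = 8880; answer 8880
Part II: B1 = 8880; d = 43; T(3) = -1*(-30) + 2*(-2) - 1*(43) = -17; iterating: T(3)=-17, T(4)=-41, T(5)=37, T(6)=-102, T(7)=217, T(8)=-458, T(9)=994, T(10)=-2127, T(11)=4573, T(12)=-9821, T(13)=21094; answer 21094
Part III: B2 = 21094; r = 5; remainder = value at the root: -3*(5)^4 + 5*(5)^3 - 2*(5)^2 - 9*(5)^1 - 9 = (-1875) + (625) + (-50) + (-45) + (-9) = -1354; answer -1354
Part IV: B3 = -1354; m = 1354; squarings mod 388: 111^1=111, 111^2=293, 111^4=101, 111^8=113, 111^16=353, 111^32=61, 111^64=229, 111^128=61, 111^256=229, 111^512=61, 111^1024=229; 111^1354 = 111^2 * 111^8 * 111^64 * 111^256 * 111^1024 = 129 (mod 388); answer 129

129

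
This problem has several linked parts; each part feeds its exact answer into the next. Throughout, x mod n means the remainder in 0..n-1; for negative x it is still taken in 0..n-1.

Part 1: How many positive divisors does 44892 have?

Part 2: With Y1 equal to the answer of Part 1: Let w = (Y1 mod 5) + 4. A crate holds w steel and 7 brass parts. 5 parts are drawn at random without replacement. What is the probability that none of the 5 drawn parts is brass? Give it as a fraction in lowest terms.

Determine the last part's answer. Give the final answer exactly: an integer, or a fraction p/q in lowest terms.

Part 1: 44892 = 2^2 * 3^2 * 29 * 43; number of divisors = (2+1) * (2+1) * (1+1) * (1+1) = 36; answer 36
Part 2: Y1 = 36; w = 5; total draws C(12,5) = 792; favorable C(5,5) = 1; P = 1/792; answer 1/792

1/792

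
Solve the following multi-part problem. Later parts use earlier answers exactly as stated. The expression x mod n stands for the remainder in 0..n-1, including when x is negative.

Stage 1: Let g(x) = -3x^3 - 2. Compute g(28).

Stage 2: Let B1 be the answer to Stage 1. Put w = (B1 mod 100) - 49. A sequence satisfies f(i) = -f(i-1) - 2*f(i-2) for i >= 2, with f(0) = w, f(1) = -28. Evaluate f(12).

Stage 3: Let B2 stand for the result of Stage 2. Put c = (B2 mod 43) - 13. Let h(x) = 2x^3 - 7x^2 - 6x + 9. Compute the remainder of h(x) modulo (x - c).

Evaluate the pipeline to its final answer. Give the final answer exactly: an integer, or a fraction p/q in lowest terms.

15318

Stage 1: -3*(28)^3 - 2 = (-65856) + (-2) = -65858; answer -65858
Stage 2: B1 = -65858; w = -7; f(2) = -1*(-28) - 2*(-7) = 42; iterating: f(2)=42, f(3)=14, f(4)=-98, f(5)=70, f(6)=126, f(7)=-266, f(8)=14, f(9)=518, f(10)=-546, f(11)=-490, f(12)=1582; answer 1582
Stage 3: B2 = 1582; c = 21; remainder = value at the root: 2*(21)^3 - 7*(21)^2 - 6*(21)^1 + 9 = (18522) + (-3087) + (-126) + (9) = 15318; answer 15318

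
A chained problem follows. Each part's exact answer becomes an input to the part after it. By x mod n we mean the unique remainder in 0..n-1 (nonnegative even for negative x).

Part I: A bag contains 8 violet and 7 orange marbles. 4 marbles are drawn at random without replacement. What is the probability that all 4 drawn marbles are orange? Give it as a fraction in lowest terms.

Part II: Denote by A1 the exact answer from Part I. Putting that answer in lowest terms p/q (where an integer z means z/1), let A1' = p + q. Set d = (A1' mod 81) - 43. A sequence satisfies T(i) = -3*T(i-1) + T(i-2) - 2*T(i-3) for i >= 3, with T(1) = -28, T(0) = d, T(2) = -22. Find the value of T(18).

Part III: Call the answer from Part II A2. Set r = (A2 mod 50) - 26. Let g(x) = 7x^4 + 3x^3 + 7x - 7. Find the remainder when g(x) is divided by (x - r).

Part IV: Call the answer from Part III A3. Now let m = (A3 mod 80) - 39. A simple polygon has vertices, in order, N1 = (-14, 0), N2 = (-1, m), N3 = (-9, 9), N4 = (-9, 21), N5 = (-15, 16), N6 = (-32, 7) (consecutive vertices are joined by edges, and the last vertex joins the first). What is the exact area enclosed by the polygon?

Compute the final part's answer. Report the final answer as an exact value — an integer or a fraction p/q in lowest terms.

Part I: total draws C(15,4) = 1365; favorable C(7,4) = 35; P = 1/39; answer 1/39
Part II: A1 = 1/39; threaded value p + q = 40; d = -3; T(3) = -3*(-22) + 1*(-28) - 2*(-3) = 44; iterating: T(3)=44, T(4)=-98, T(5)=382, T(6)=-1332, T(7)=4574, T(8)=-15818, T(9)=54692, T(10)=-189042, T(11)=653454, T(12)=-2258788, T(13)=7807902, T(14)=-26989402, T(15)=93293684, T(16)=-322486258, T(17)=1114731262, T(18)=-3853267412; answer -3853267412
Part III: A2 = -3853267412; r = 12; remainder = value at the root: 7*(12)^4 + 3*(12)^3 + 7*(12)^1 - 7 = (145152) + (5184) + (84) + (-7) = 150413; answer 150413
Part IV: A3 = 150413; m = -26; cross terms: (-14*-26 - -1*0)=364, (-1*9 - -9*-26)=-243, (-9*21 - -9*9)=-108, (-9*16 - -15*21)=171, (-15*7 - -32*16)=407, (-32*0 - -14*7)=98; twice the area = |689| = 689; area = 689/2; answer 689/2

689/2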